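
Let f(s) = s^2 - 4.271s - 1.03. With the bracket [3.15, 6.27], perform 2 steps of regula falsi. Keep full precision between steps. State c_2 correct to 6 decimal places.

4.363778

f(3.150000) = -4.561150, f(6.270000) = 11.503730
step 1: c = 4.035832, f(c) = -1.979098 < 0 → new bracket [4.035832, 6.270000]
step 2: c = 4.363778, f(c) = -0.625137 < 0 → new bracket [4.363778, 6.270000]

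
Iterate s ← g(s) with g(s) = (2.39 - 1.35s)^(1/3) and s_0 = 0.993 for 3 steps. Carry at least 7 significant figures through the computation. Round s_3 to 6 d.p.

1.010523

s_1 = g(0.993000) = 1.016219
s_2 = g(1.016219) = 1.005999
s_3 = g(1.005999) = 1.010523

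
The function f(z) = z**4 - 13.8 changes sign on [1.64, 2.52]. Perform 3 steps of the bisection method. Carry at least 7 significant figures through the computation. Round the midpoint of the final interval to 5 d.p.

f(1.640000) = -6.566052, f(2.520000) = 26.527580 (opposite signs)
step 1: m = 2.080000, f(m) = 4.917737 > 0 → root in [1.640000, 2.080000]
step 2: m = 1.860000, f(m) = -1.831168 < 0 → root in [1.860000, 2.080000]
step 3: m = 1.970000, f(m) = 1.261385 > 0 → root in [1.860000, 1.970000]
Midpoint of [1.860000, 1.970000] = 1.915000

1.91500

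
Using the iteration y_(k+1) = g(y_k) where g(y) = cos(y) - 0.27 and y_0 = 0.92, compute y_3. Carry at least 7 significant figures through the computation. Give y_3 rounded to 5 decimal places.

y_1 = g(0.920000) = 0.335820
y_2 = g(0.335820) = 0.674140
y_3 = g(0.674140) = 0.511244

0.51124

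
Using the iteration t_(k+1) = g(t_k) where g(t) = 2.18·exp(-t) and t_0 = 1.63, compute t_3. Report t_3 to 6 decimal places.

0.525783

t_1 = g(1.630000) = 0.427126
t_2 = g(0.427126) = 1.422191
t_3 = g(1.422191) = 0.525783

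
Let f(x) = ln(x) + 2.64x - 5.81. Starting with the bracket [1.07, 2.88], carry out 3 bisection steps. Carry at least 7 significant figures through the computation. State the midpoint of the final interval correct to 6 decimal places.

1.861875

f(1.070000) = -2.917541, f(2.880000) = 2.850990 (opposite signs)
step 1: m = 1.975000, f(m) = 0.084568 > 0 → root in [1.070000, 1.975000]
step 2: m = 1.522500, f(m) = -1.370246 < 0 → root in [1.522500, 1.975000]
step 3: m = 1.748750, f(m) = -0.634399 < 0 → root in [1.748750, 1.975000]
Midpoint of [1.748750, 1.975000] = 1.861875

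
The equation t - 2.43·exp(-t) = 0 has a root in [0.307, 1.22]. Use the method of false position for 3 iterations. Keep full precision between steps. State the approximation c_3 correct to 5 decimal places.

0.94589

False-position update: c = (a·f(b) − b·f(a))/(f(b) − f(a)); replace the endpoint whose sign matches f(c).
f(0.307000) = -1.480631, f(1.220000) = 0.502591
step 1: c = 0.988626, f(c) = 0.084454 > 0 → new bracket [0.307000, 0.988626]
step 2: c = 0.951845, f(c) = 0.013797 > 0 → new bracket [0.307000, 0.951845]
step 3: c = 0.945892, f(c) = 0.002242 > 0 → new bracket [0.307000, 0.945892]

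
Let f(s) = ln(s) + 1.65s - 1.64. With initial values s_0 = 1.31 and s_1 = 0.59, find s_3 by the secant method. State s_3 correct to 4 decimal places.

0.9988

f(s_0) = 0.791527, f(s_1) = -1.194133
s_2 = 0.590000 - (-1.194133)·(0.590000 - 1.310000)/(-1.194133 - (0.791527)) = 1.022992; f(s_2) = 0.070669
s_3 = 1.022992 - (0.070669)·(1.022992 - 0.590000)/(0.070669 - (-1.194133)) = 0.998799; f(s_3) = 0.006818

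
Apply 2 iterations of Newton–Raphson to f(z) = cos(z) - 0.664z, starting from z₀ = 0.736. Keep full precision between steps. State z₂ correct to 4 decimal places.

f'(z) = -sin(z) - 0.664
z_0 = 0.736000: f = 0.252456, f' = -1.335329 → z_1 = 0.736000 - (0.252456)/(-1.335329) = 0.925059
z_1 = 0.925059: f = -0.012452, f' = -1.462656 → z_2 = 0.925059 - (-0.012452)/(-1.462656) = 0.916546

0.9165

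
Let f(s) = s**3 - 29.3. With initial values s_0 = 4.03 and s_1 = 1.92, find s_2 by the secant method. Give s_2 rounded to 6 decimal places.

Secant update: s_(k+1) = s_k − f(s_k)·(s_k − s_(k-1))/(f(s_k) − f(s_(k-1))).
f(s_0) = 36.150827, f(s_1) = -22.222112
s_2 = 1.920000 - (-22.222112)·(1.920000 - 4.030000)/(-22.222112 - (36.150827)) = 2.723260; f(s_2) = -9.103905

2.723260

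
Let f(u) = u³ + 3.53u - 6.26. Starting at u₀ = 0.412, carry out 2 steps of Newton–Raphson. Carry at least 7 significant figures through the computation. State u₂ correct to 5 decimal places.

f'(u) = 3u² + 3.53
u_0 = 0.412000: f = -4.735705, f' = 4.039232 → u_1 = 0.412000 - (-4.735705)/(4.039232) = 1.584427
u_1 = 1.584427: f = 3.310589, f' = 11.061229 → u_2 = 1.584427 - (3.310589)/(11.061229) = 1.285131

1.28513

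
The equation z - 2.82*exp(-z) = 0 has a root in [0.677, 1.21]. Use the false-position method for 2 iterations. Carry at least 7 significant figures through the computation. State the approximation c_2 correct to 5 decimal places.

f(0.677000) = -0.755952, f(1.210000) = 0.369084
step 1: c = 1.035142, f(c) = 0.033546 > 0 → new bracket [0.677000, 1.035142]
step 2: c = 1.019925, f(c) = 0.002970 > 0 → new bracket [0.677000, 1.019925]

1.01992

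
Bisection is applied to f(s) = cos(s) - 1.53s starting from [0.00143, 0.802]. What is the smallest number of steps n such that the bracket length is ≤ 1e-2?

Initial width b − a = 0.802 − 0.00143 = 0.800570.
After n steps the width is (b−a)/2^n; need (b−a)/2^n ≤ 1e-2.
So n ≥ log₂(0.800570/1e-2) = log₂(80.0570) ≈ 6.3230.
Hence n = 7.

7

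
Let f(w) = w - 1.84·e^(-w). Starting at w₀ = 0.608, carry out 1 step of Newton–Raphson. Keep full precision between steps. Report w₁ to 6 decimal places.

0.804710

Newton update: w ← w − f(w)/f'(w).
f'(w) = 1 + 1.84·e^(-w)
w_0 = 0.608000: f = -0.393767, f' = 2.001767 → w_1 = 0.608000 - (-0.393767)/(2.001767) = 0.804710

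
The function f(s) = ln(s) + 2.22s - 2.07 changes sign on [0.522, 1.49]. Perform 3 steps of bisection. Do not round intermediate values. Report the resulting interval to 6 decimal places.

f(0.522000) = -1.561248, f(1.490000) = 1.636576 (opposite signs)
step 1: m = 1.006000, f(m) = 0.169302 > 0 → root in [0.522000, 1.006000]
step 2: m = 0.764000, f(m) = -0.643107 < 0 → root in [0.764000, 1.006000]
step 3: m = 0.885000, f(m) = -0.227468 < 0 → root in [0.885000, 1.006000]

[0.885000, 1.006000]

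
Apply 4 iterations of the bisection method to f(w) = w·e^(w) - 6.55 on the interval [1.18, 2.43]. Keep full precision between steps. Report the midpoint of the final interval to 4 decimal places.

1.4534

f(1.180000) = -2.709838, f(2.430000) = 21.052083 (opposite signs)
step 1: m = 1.805000, f(m) = 4.424348 > 0 → root in [1.180000, 1.805000]
step 2: m = 1.492500, f(m) = 0.088942 > 0 → root in [1.180000, 1.492500]
step 3: m = 1.336250, f(m) = -1.465904 < 0 → root in [1.336250, 1.492500]
step 4: m = 1.414375, f(m) = -0.731382 < 0 → root in [1.414375, 1.492500]
Midpoint of [1.414375, 1.492500] = 1.453438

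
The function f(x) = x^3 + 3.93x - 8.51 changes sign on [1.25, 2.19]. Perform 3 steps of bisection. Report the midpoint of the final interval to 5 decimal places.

1.42625

f(1.250000) = -1.644375, f(2.190000) = 10.600159 (opposite signs)
step 1: m = 1.720000, f(m) = 3.338048 > 0 → root in [1.250000, 1.720000]
step 2: m = 1.485000, f(m) = 0.600809 > 0 → root in [1.250000, 1.485000]
step 3: m = 1.367500, f(m) = -0.578423 < 0 → root in [1.367500, 1.485000]
Midpoint of [1.367500, 1.485000] = 1.426250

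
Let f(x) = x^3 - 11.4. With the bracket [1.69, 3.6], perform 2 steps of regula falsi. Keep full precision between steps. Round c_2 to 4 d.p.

2.1362

f(1.690000) = -6.573191, f(3.600000) = 35.256000
step 1: c = 1.990144, f(c) = -3.517686 < 0 → new bracket [1.990144, 3.600000]
step 2: c = 2.136196, f(c) = -1.651824 < 0 → new bracket [2.136196, 3.600000]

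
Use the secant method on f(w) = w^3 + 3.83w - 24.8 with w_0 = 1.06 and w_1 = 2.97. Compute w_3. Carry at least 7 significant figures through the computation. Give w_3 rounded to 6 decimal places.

2.440809

f(w_0) = -19.549184, f(w_1) = 12.773173
w_2 = 2.970000 - (12.773173)·(2.970000 - 1.060000)/(12.773173 - (-19.549184)) = 2.215205; f(w_2) = -5.445463
w_3 = 2.215205 - (-5.445463)·(2.215205 - 2.970000)/(-5.445463 - (12.773173)) = 2.440809; f(w_3) = -0.910454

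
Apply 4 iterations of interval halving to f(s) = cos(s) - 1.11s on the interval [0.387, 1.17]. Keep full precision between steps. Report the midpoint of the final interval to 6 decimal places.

0.705094

f(0.387000) = 0.496475, f(1.170000) = -0.908548 (opposite signs)
step 1: m = 0.778500, f(m) = -0.152167 < 0 → root in [0.387000, 0.778500]
step 2: m = 0.582750, f(m) = 0.188100 > 0 → root in [0.582750, 0.778500]
step 3: m = 0.680625, f(m) = 0.021686 > 0 → root in [0.680625, 0.778500]
step 4: m = 0.729563, f(m) = -0.064348 < 0 → root in [0.680625, 0.729563]
Midpoint of [0.680625, 0.729563] = 0.705094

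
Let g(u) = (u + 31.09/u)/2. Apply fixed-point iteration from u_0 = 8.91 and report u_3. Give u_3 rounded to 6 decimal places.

5.575929

u_1 = g(8.910000) = 6.199669
u_2 = g(6.199669) = 5.607226
u_3 = g(5.607226) = 5.575929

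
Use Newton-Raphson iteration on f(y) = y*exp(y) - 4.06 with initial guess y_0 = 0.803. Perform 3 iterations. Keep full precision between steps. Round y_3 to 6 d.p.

Newton update: y ← y − f(y)/f'(y).
f'(y) = (y+1)*exp(y)
y_0 = 0.803000: f = -2.267521, f' = 4.024706 → y_1 = 0.803000 - (-2.267521)/(4.024706) = 1.366400
y_1 = 1.366400: f = 1.297944, f' = 9.279154 → y_2 = 1.366400 - (1.297944)/(9.279154) = 1.226523
y_2 = 1.226523: f = 0.121652, f' = 7.591007 → y_3 = 1.226523 - (0.121652)/(7.591007) = 1.210497

1.210497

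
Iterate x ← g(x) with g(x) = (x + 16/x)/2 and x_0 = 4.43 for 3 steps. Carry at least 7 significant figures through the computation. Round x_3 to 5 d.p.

4.00000

x_1 = g(4.430000) = 4.020869
x_2 = g(4.020869) = 4.000054
x_3 = g(4.000054) = 4.000000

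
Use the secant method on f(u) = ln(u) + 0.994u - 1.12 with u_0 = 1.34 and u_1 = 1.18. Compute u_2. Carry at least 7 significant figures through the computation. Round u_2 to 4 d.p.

f(u_0) = 0.504630, f(u_1) = 0.218434
u_2 = 1.180000 - (0.218434)·(1.180000 - 1.340000)/(0.218434 - (0.504630)) = 1.057882; f(u_2) = -0.012196

1.0579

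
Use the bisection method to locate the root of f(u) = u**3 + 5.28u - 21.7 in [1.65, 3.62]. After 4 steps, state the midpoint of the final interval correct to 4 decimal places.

2.2041

f(1.650000) = -8.495875, f(3.620000) = 44.851528 (opposite signs)
step 1: m = 2.635000, f(m) = 10.508198 > 0 → root in [1.650000, 2.635000]
step 2: m = 2.142500, f(m) = -0.552869 < 0 → root in [2.142500, 2.635000]
step 3: m = 2.388750, f(m) = 4.543110 > 0 → root in [2.142500, 2.388750]
step 4: m = 2.265625, f(m) = 1.892081 > 0 → root in [2.142500, 2.265625]
Midpoint of [2.142500, 2.265625] = 2.204063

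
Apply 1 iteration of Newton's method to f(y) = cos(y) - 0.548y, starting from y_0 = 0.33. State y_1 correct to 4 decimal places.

f'(y) = -sin(y) - 0.548
y_0 = 0.330000: f = 0.765202, f' = -0.872043 → y_1 = 0.330000 - (0.765202)/(-0.872043) = 1.207482

1.2075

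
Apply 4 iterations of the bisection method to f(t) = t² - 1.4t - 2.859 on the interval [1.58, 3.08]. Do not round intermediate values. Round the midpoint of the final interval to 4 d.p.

f(1.580000) = -2.574600, f(3.080000) = 2.315400 (opposite signs)
step 1: m = 2.330000, f(m) = -0.692100 < 0 → root in [2.330000, 3.080000]
step 2: m = 2.705000, f(m) = 0.671025 > 0 → root in [2.330000, 2.705000]
step 3: m = 2.517500, f(m) = -0.045694 < 0 → root in [2.517500, 2.705000]
step 4: m = 2.611250, f(m) = 0.303877 > 0 → root in [2.517500, 2.611250]
Midpoint of [2.517500, 2.611250] = 2.564375

2.5644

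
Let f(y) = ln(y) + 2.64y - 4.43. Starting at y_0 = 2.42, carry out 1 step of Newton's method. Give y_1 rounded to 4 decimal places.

1.4890

Newton update: y ← y − f(y)/f'(y).
f'(y) = 1/y + 2.64
y_0 = 2.420000: f = 2.842568, f' = 3.053223 → y_1 = 2.420000 - (2.842568)/(3.053223) = 1.488994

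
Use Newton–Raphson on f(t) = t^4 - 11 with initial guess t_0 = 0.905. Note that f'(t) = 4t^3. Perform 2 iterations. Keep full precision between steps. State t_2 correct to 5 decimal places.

t_0 = 0.905000: f = -10.329198, f' = 2.964871 → t_1 = 0.905000 - (-10.329198)/(2.964871) = 4.388861
t_1 = 4.388861: f = 360.028684, f' = 338.154838 → t_2 = 4.388861 - (360.028684)/(338.154838) = 3.324176

3.32418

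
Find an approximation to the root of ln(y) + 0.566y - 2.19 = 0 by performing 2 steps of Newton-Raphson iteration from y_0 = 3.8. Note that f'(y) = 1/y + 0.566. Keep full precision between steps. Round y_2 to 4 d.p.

2.3542

Newton update: y ← y − f(y)/f'(y).
y_0 = 3.800000: f = 1.295801, f' = 0.829158 → y_1 = 3.800000 - (1.295801)/(0.829158) = 2.237208
y_1 = 2.237208: f = -0.118511, f' = 1.012986 → y_2 = 2.237208 - (-0.118511)/(1.012986) = 2.354200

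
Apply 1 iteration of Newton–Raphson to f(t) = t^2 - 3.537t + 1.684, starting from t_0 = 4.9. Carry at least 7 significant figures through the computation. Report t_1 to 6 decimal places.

3.564745

Newton update: t ← t − f(t)/f'(t).
f'(t) = 2t - 3.537
t_0 = 4.900000: f = 8.362700, f' = 6.263000 → t_1 = 4.900000 - (8.362700)/(6.263000) = 3.564745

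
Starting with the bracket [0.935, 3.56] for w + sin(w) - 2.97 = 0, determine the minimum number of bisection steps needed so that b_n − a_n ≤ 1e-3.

12

Initial width b − a = 3.56 − 0.935 = 2.625000.
After n steps the width is (b−a)/2^n; need (b−a)/2^n ≤ 1e-3.
So n ≥ log₂(2.625000/1e-3) = log₂(2625.0000) ≈ 11.3581.
Hence n = 12.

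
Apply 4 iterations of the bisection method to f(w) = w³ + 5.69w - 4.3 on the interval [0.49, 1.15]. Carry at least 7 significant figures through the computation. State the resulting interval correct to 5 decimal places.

[0.69625, 0.73750]

f(0.490000) = -1.394251, f(1.150000) = 3.764375 (opposite signs)
step 1: m = 0.820000, f(m) = 0.917168 > 0 → root in [0.490000, 0.820000]
step 2: m = 0.655000, f(m) = -0.292039 < 0 → root in [0.655000, 0.820000]
step 3: m = 0.737500, f(m) = 0.297506 > 0 → root in [0.655000, 0.737500]
step 4: m = 0.696250, f(m) = -0.000821 < 0 → root in [0.696250, 0.737500]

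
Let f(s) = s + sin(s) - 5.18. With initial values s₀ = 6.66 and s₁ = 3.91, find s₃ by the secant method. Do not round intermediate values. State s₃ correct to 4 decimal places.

6.0599

Secant update: s_(k+1) = s_k − f(s_k)·(s_k − s_(k-1))/(f(s_k) − f(s_(k-1))).
f(s_0) = 1.847961, f(s_1) = -1.964991
s_2 = 3.910000 - (-1.964991)·(3.910000 - 6.660000)/(-1.964991 - (1.847961)) = 5.327203; f(s_2) = -0.669678
s_3 = 5.327203 - (-0.669678)·(5.327203 - 3.910000)/(-0.669678 - (-1.964991)) = 6.059898; f(s_3) = 0.658462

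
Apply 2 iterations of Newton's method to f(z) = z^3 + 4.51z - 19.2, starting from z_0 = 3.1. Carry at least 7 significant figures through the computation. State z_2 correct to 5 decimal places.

2.14422

Newton update: z ← z − f(z)/f'(z).
f'(z) = 3z^2 + 4.51
z_0 = 3.100000: f = 24.572000, f' = 33.340000 → z_1 = 3.100000 - (24.572000)/(33.340000) = 2.362987
z_1 = 2.362987: f = 4.651308, f' = 21.261128 → z_2 = 2.362987 - (4.651308)/(21.261128) = 2.144217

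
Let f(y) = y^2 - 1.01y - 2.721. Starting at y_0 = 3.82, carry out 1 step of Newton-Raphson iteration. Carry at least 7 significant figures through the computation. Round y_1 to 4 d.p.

Newton update: y ← y − f(y)/f'(y).
f'(y) = 2y - 1.01
y_0 = 3.820000: f = 8.013200, f' = 6.630000 → y_1 = 3.820000 - (8.013200)/(6.630000) = 2.611373

2.6114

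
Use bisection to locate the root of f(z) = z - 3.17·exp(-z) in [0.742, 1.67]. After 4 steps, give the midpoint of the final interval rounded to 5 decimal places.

f(0.742000) = -0.767429, f(1.670000) = 1.073257 (opposite signs)
step 1: m = 1.206000, f(m) = 0.256926 > 0 → root in [0.742000, 1.206000]
step 2: m = 0.974000, f(m) = -0.222896 < 0 → root in [0.974000, 1.206000]
step 3: m = 1.090000, f(m) = 0.024194 > 0 → root in [0.974000, 1.090000]
step 4: m = 1.032000, f(m) = -0.097451 < 0 → root in [1.032000, 1.090000]
Midpoint of [1.032000, 1.090000] = 1.061000

1.06100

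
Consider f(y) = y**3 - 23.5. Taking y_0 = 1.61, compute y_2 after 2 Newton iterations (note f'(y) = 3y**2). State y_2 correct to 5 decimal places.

Newton update: y ← y − f(y)/f'(y).
y_0 = 1.610000: f = -19.326719, f' = 7.776300 → y_1 = 1.610000 - (-19.326719)/(7.776300) = 4.095336
y_1 = 4.095336: f = 45.186066, f' = 50.315333 → y_2 = 4.095336 - (45.186066)/(50.315333) = 3.197279

3.19728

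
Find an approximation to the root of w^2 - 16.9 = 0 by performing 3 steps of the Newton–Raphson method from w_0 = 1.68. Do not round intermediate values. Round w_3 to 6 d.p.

f'(w) = 2w
w_0 = 1.680000: f = -14.077600, f' = 3.360000 → w_1 = 1.680000 - (-14.077600)/(3.360000) = 5.869762
w_1 = 5.869762: f = 17.554105, f' = 11.739524 → w_2 = 5.869762 - (17.554105)/(11.739524) = 4.374462
w_2 = 4.374462: f = 2.235921, f' = 8.748925 → w_3 = 4.374462 - (2.235921)/(8.748925) = 4.118897

4.118897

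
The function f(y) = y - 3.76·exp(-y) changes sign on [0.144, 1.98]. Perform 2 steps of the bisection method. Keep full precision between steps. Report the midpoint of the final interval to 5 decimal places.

f(0.144000) = -3.111738, f(1.980000) = 1.460860 (opposite signs)
step 1: m = 1.062000, f(m) = -0.238071 < 0 → root in [1.062000, 1.980000]
step 2: m = 1.521000, f(m) = 0.699465 > 0 → root in [1.062000, 1.521000]
Midpoint of [1.062000, 1.521000] = 1.291500

1.29150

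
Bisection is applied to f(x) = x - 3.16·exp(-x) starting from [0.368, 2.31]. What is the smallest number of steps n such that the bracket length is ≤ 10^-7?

25

Initial width b − a = 2.31 − 0.368 = 1.942000.
After n steps the width is (b−a)/2^n; need (b−a)/2^n ≤ 10^-7.
So n ≥ log₂(1.942000/10^-7) = log₂(19420000.0000) ≈ 24.2110.
Hence n = 25.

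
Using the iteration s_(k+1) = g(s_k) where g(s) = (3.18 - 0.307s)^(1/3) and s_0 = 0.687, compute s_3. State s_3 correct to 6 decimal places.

1.401100

s_1 = g(0.687000) = 1.437279
s_2 = g(1.437279) = 1.399107
s_3 = g(1.399107) = 1.401100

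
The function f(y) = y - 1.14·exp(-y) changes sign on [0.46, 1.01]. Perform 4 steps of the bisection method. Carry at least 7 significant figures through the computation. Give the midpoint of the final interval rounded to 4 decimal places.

0.6147

f(0.460000) = -0.259663, f(1.010000) = 0.594790 (opposite signs)
step 1: m = 0.735000, f(m) = 0.188364 > 0 → root in [0.460000, 0.735000]
step 2: m = 0.597500, f(m) = -0.029711 < 0 → root in [0.597500, 0.735000]
step 3: m = 0.666250, f(m) = 0.080711 > 0 → root in [0.597500, 0.666250]
step 4: m = 0.631875, f(m) = 0.025858 > 0 → root in [0.597500, 0.631875]
Midpoint of [0.597500, 0.631875] = 0.614688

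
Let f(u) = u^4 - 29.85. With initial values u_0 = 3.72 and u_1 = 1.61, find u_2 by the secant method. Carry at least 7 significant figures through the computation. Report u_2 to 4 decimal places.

f(u_0) = 161.651315, f(u_1) = -23.131018
u_2 = 1.610000 - (-23.131018)·(1.610000 - 3.720000)/(-23.131018 - (161.651315)) = 1.874129; f(u_2) = -17.513320

1.8741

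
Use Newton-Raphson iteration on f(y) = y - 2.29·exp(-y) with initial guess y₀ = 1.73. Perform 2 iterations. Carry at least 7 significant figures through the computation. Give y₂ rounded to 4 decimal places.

f'(y) = 1 + 2.29·exp(-y)
y_0 = 1.730000: f = 1.324019, f' = 1.405981 → y_1 = 1.730000 - (1.324019)/(1.405981) = 0.788296
y_1 = 0.788296: f = -0.252782, f' = 2.041077 → y_2 = 0.788296 - (-0.252782)/(2.041077) = 0.912143

0.9121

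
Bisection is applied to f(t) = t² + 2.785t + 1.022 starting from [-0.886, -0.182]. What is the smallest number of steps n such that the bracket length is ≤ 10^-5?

17

Initial width b − a = -0.182 − -0.886 = 0.704000.
After n steps the width is (b−a)/2^n; need (b−a)/2^n ≤ 10^-5.
So n ≥ log₂(0.704000/10^-5) = log₂(70400.0000) ≈ 16.1033.
Hence n = 17.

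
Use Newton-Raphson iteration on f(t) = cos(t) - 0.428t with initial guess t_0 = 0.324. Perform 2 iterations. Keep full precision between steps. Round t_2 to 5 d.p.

f'(t) = -sin(t) - 0.428
t_0 = 0.324000: f = 0.809298, f' = -0.746361 → t_1 = 0.324000 - (0.809298)/(-0.746361) = 1.408325
t_1 = 1.408325: f = -0.441005, f' = -1.414830 → t_2 = 1.408325 - (-0.441005)/(-1.414830) = 1.096623

1.09662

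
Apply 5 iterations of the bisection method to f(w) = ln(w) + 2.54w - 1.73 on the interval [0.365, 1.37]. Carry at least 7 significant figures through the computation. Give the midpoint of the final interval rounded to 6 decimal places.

0.788984

f(0.365000) = -1.810758, f(1.370000) = 2.064611 (opposite signs)
step 1: m = 0.867500, f(m) = 0.331310 > 0 → root in [0.365000, 0.867500]
step 2: m = 0.616250, f(m) = -0.648828 < 0 → root in [0.616250, 0.867500]
step 3: m = 0.741875, f(m) = -0.144212 < 0 → root in [0.741875, 0.867500]
step 4: m = 0.804688, f(m) = 0.096605 > 0 → root in [0.741875, 0.804688]
step 5: m = 0.773281, f(m) = -0.022978 < 0 → root in [0.773281, 0.804688]
Midpoint of [0.773281, 0.804688] = 0.788984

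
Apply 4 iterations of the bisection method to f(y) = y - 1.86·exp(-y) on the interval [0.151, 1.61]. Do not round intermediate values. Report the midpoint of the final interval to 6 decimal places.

f(0.151000) = -1.448317, f(1.610000) = 1.238209 (opposite signs)
step 1: m = 0.880500, f(m) = 0.109389 > 0 → root in [0.151000, 0.880500]
step 2: m = 0.515750, f(m) = -0.594768 < 0 → root in [0.515750, 0.880500]
step 3: m = 0.698125, f(m) = -0.227257 < 0 → root in [0.698125, 0.880500]
step 4: m = 0.789313, f(m) = -0.055419 < 0 → root in [0.789313, 0.880500]
Midpoint of [0.789313, 0.880500] = 0.834906

0.834906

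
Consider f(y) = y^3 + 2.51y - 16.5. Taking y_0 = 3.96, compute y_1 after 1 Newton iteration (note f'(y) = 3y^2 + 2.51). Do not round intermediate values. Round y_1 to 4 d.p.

2.8392

y_0 = 3.960000: f = 55.538736, f' = 49.554800 → y_1 = 3.960000 - (55.538736)/(49.554800) = 2.839246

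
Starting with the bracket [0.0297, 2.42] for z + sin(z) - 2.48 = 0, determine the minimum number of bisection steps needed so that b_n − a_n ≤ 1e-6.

Initial width b − a = 2.42 − 0.0297 = 2.390300.
After n steps the width is (b−a)/2^n; need (b−a)/2^n ≤ 1e-6.
So n ≥ log₂(2.390300/1e-6) = log₂(2390300.0000) ≈ 21.1888.
Hence n = 22.

22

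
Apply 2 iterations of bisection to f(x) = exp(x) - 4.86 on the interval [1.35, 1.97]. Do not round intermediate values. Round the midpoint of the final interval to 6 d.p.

1.582500

f(1.350000) = -1.002574, f(1.970000) = 2.310676 (opposite signs)
step 1: m = 1.660000, f(m) = 0.399311 > 0 → root in [1.350000, 1.660000]
step 2: m = 1.505000, f(m) = -0.355846 < 0 → root in [1.505000, 1.660000]
Midpoint of [1.505000, 1.660000] = 1.582500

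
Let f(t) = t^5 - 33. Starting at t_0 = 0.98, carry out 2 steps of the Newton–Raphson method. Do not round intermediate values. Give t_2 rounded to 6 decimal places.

Newton update: t ← t − f(t)/f'(t).
f'(t) = 5t^4
t_0 = 0.980000: f = -32.096079, f' = 4.611841 → t_1 = 0.980000 - (-32.096079)/(4.611841) = 7.939494
t_1 = 7.939494: f = 31514.443647, f' = 19867.414053 → t_2 = 7.939494 - (31514.443647)/(19867.414053) = 6.353256

6.353256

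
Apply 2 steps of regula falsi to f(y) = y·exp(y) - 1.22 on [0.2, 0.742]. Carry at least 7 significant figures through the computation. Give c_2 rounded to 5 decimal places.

f(0.200000) = -0.975719, f(0.742000) = 0.338298
step 1: c = 0.602460, f(c) = -0.119541 < 0 → new bracket [0.602460, 0.742000]
step 2: c = 0.638894, f(c) = -0.009689 < 0 → new bracket [0.638894, 0.742000]

0.63889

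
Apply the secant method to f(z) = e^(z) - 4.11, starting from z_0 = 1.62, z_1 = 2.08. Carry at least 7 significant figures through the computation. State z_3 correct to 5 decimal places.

f(z_0) = 0.943090, f(z_1) = 3.894469
z_2 = 2.080000 - (3.894469)·(2.080000 - 1.620000)/(3.894469 - (0.943090)) = 1.473011; f(z_2) = 0.252348
z_3 = 1.473011 - (0.252348)·(1.473011 - 2.080000)/(0.252348 - (3.894469)) = 1.430955; f(z_3) = 0.072690

1.43095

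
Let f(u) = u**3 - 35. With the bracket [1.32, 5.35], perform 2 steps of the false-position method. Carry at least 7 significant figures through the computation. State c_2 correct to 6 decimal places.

False-position update: c = (a·f(b) − b·f(a))/(f(b) − f(a)); replace the endpoint whose sign matches f(c).
f(1.320000) = -32.700032, f(5.350000) = 118.130375
step 1: c = 2.193704, f(c) = -24.443157 < 0 → new bracket [2.193704, 5.350000]
step 2: c = 2.734827, f(c) = -14.545464 < 0 → new bracket [2.734827, 5.350000]

2.734827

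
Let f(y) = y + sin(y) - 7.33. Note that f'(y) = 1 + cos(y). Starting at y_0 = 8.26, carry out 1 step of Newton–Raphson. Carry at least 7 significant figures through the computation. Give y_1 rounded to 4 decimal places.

5.2045

Newton update: y ← y − f(y)/f'(y).
y_0 = 8.260000: f = 1.848701, f' = 0.605045 → y_1 = 8.260000 - (1.848701)/(0.605045) = 5.204526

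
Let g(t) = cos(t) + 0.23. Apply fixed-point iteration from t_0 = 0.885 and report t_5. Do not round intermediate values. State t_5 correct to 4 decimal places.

t_1 = g(0.885000) = 0.863290
t_2 = g(0.863290) = 0.879941
t_3 = g(0.879941) = 0.867197
t_4 = g(0.867197) = 0.876967
t_5 = g(0.876967) = 0.869486

0.8695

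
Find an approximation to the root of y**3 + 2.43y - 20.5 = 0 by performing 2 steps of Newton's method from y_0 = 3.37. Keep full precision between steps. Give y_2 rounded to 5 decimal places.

2.45756

f'(y) = 3y**2 + 2.43
y_0 = 3.370000: f = 25.961853, f' = 36.500700 → y_1 = 3.370000 - (25.961853)/(36.500700) = 2.658730
y_1 = 2.658730: f = 4.754865, f' = 23.636536 → y_2 = 2.658730 - (4.754865)/(23.636536) = 2.457564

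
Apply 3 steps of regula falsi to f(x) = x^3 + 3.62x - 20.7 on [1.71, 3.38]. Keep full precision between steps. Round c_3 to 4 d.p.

False-position update: c = (a·f(b) − b·f(a))/(f(b) − f(a)); replace the endpoint whose sign matches f(c).
f(1.710000) = -9.509589, f(3.380000) = 30.150072
step 1: c = 2.110432, f(c) = -3.660527 < 0 → new bracket [2.110432, 3.380000]
step 2: c = 2.247883, f(c) = -1.204160 < 0 → new bracket [2.247883, 3.380000]
step 3: c = 2.291362, f(c) = -0.374841 < 0 → new bracket [2.291362, 3.380000]

2.2914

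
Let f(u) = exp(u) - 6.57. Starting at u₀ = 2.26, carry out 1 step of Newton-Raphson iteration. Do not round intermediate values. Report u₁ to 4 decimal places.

f'(u) = exp(u)
u_0 = 2.260000: f = 3.013089, f' = 9.583089 → u_1 = 2.260000 - (3.013089)/(9.583089) = 1.945583

1.9456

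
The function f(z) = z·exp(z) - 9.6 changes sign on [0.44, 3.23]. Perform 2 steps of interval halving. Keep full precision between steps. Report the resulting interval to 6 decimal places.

f(0.440000) = -8.916809, f(3.230000) = 72.053292 (opposite signs)
step 1: m = 1.835000, f(m) = 1.896521 > 0 → root in [0.440000, 1.835000]
step 2: m = 1.137500, f(m) = -6.052182 < 0 → root in [1.137500, 1.835000]

[1.137500, 1.835000]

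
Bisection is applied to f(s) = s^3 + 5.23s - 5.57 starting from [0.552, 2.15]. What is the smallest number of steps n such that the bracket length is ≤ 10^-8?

Initial width b − a = 2.15 − 0.552 = 1.598000.
After n steps the width is (b−a)/2^n; need (b−a)/2^n ≤ 10^-8.
So n ≥ log₂(1.598000/10^-8) = log₂(159800000.0000) ≈ 27.2517.
Hence n = 28.

28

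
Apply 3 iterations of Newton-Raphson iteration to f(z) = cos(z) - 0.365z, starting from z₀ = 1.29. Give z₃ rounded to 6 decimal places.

Newton update: z ← z − f(z)/f'(z).
f'(z) = -sin(z) - 0.365
z_0 = 1.290000: f = -0.193729, f' = -1.325835 → z_1 = 1.290000 - (-0.193729)/(-1.325835) = 1.143881
z_1 = 1.143881: f = -0.003452, f' = -1.275248 → z_2 = 1.143881 - (-0.003452)/(-1.275248) = 1.141174
z_2 = 1.141174: f = -0.000002, f' = -1.274123 → z_3 = 1.141174 - (-0.000002)/(-1.274123) = 1.141173

1.141173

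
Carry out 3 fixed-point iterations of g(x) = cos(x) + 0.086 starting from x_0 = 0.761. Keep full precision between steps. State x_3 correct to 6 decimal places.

0.800147

x_1 = g(0.761000) = 0.810147
x_2 = g(0.810147) = 0.775392
x_3 = g(0.775392) = 0.800147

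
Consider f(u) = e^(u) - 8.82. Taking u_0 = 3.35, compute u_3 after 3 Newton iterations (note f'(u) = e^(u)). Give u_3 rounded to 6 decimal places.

Newton update: u ← u − f(u)/f'(u).
u_0 = 3.350000: f = 19.682734, f' = 28.502734 → u_1 = 3.350000 - (19.682734)/(28.502734) = 2.659444
u_1 = 2.659444: f = 5.468343, f' = 14.288343 → u_2 = 2.659444 - (5.468343)/(14.288343) = 2.276730
u_2 = 2.276730: f = 0.924767, f' = 9.744767 → u_3 = 2.276730 - (0.924767)/(9.744767) = 2.181832

2.181832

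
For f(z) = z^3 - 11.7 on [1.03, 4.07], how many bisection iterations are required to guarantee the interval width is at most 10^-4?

Initial width b − a = 4.07 − 1.03 = 3.040000.
After n steps the width is (b−a)/2^n; need (b−a)/2^n ≤ 10^-4.
So n ≥ log₂(3.040000/10^-4) = log₂(30400.0000) ≈ 14.8918.
Hence n = 15.

15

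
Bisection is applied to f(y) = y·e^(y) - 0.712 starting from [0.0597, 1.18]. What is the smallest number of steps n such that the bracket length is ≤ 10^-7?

24

Initial width b − a = 1.18 − 0.0597 = 1.120300.
After n steps the width is (b−a)/2^n; need (b−a)/2^n ≤ 10^-7.
So n ≥ log₂(1.120300/10^-7) = log₂(11203000.0000) ≈ 23.4174.
Hence n = 24.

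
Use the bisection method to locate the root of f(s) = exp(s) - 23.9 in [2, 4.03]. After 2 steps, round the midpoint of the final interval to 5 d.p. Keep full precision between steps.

f(2.000000) = -16.510944, f(4.030000) = 32.360911 (opposite signs)
step 1: m = 3.015000, f(m) = -3.510909 < 0 → root in [3.015000, 4.030000]
step 2: m = 3.522500, f(m) = 9.968995 > 0 → root in [3.015000, 3.522500]
Midpoint of [3.015000, 3.522500] = 3.268750

3.26875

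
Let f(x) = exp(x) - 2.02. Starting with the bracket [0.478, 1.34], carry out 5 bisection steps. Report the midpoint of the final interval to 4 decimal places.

0.7070

f(0.478000) = -0.407155, f(1.340000) = 1.799044 (opposite signs)
step 1: m = 0.909000, f(m) = 0.461839 > 0 → root in [0.478000, 0.909000]
step 2: m = 0.693500, f(m) = -0.019294 < 0 → root in [0.693500, 0.909000]
step 3: m = 0.801250, f(m) = 0.208325 > 0 → root in [0.693500, 0.801250]
step 4: m = 0.747375, f(m) = 0.091450 > 0 → root in [0.693500, 0.747375]
step 5: m = 0.720438, f(m) = 0.035332 > 0 → root in [0.693500, 0.720438]
Midpoint of [0.693500, 0.720438] = 0.706969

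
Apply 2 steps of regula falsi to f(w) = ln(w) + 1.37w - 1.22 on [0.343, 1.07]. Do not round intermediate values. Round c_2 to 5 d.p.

f(0.343000) = -1.820115, f(1.070000) = 0.313559
step 1: c = 0.963162, f(c) = 0.061999 > 0 → new bracket [0.343000, 0.963162]
step 2: c = 0.942733, f(c) = 0.012573 > 0 → new bracket [0.343000, 0.942733]

0.94273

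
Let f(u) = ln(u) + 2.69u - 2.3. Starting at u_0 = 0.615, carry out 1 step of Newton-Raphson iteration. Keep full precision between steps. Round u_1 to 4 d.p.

f'(u) = 1/u + 2.69
u_0 = 0.615000: f = -1.131783, f' = 4.316016 → u_1 = 0.615000 - (-1.131783)/(4.316016) = 0.877229

0.8772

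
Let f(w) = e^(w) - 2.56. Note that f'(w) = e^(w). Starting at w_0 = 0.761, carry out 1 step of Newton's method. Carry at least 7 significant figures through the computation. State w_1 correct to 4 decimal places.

w_0 = 0.761000: f = -0.419584, f' = 2.140416 → w_1 = 0.761000 - (-0.419584)/(2.140416) = 0.957029

0.9570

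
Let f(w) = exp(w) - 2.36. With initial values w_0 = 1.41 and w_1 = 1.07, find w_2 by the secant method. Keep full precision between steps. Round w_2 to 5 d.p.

0.91005

f(w_0) = 1.735955, f(w_1) = 0.555379
w_2 = 1.070000 - (0.555379)·(1.070000 - 1.410000)/(0.555379 - (1.735955)) = 0.910053; f(w_2) = 0.124455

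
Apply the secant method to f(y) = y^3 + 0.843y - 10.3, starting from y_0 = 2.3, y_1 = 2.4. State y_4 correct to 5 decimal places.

f(y_0) = 3.805900, f(y_1) = 5.547200
y_2 = 2.400000 - (5.547200)·(2.400000 - 2.300000)/(5.547200 - (3.805900)) = 2.081433; f(y_2) = 0.472178
y_3 = 2.081433 - (0.472178)·(2.081433 - 2.400000)/(0.472178 - (5.547200)) = 2.051794; f(y_3) = 0.067427
y_4 = 2.051794 - (0.067427)·(2.051794 - 2.081433)/(0.067427 - (0.472178)) = 2.046857; f(y_4) = 0.001055

2.04686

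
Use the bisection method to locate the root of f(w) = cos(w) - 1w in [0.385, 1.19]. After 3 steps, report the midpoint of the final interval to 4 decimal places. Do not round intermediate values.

f(0.385000) = 0.541798, f(1.190000) = -0.818340 (opposite signs)
step 1: m = 0.787500, f(m) = -0.081881 < 0 → root in [0.385000, 0.787500]
step 2: m = 0.586250, f(m) = 0.246771 > 0 → root in [0.586250, 0.787500]
step 3: m = 0.686875, f(m) = 0.086356 > 0 → root in [0.686875, 0.787500]
Midpoint of [0.686875, 0.787500] = 0.737187

0.7372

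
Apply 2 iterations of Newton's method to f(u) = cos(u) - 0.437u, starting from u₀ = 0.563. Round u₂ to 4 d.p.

f'(u) = -sin(u) - 0.437
u_0 = 0.563000: f = 0.599627, f' = -0.970726 → u_1 = 0.563000 - (0.599627)/(-0.970726) = 1.180710
u_1 = 1.180710: f = -0.135702, f' = -1.361876 → u_2 = 1.180710 - (-0.135702)/(-1.361876) = 1.081067

1.0811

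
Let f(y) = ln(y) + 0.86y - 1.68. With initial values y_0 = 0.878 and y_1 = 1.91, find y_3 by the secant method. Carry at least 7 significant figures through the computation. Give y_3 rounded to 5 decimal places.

1.48759

f(y_0) = -1.055029, f(y_1) = 0.609703
y_2 = 1.910000 - (0.609703)·(1.910000 - 0.878000)/(0.609703 - (-1.055029)) = 1.532033; f(y_2) = 0.064144
y_3 = 1.532033 - (0.064144)·(1.532033 - 1.910000)/(0.064144 - (0.609703)) = 1.487594; f(y_3) = -0.003510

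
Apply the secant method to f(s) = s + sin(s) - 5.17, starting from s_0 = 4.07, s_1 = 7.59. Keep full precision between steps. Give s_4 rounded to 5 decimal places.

5.71226

f(s_0) = -1.900667, f(s_1) = 3.385359
s_2 = 7.590000 - (3.385359)·(7.590000 - 4.070000)/(3.385359 - (-1.900667)) = 5.335667; f(s_2) = -0.646303
s_3 = 5.335667 - (-0.646303)·(5.335667 - 7.590000)/(-0.646303 - (3.385359)) = 5.697052; f(s_3) = -0.026092
s_4 = 5.697052 - (-0.026092)·(5.697052 - 5.335667)/(-0.026092 - (-0.646303)) = 5.712255; f(s_4) = 0.001840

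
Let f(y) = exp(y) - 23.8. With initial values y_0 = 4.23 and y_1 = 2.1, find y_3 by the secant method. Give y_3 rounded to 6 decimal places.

Secant update: y_(k+1) = y_k − f(y_k)·(y_k − y_(k-1))/(f(y_k) − f(y_(k-1))).
f(y_0) = 44.917232, f(y_1) = -15.633830
y_2 = 2.100000 - (-15.633830)·(2.100000 - 4.230000)/(-15.633830 - (44.917232)) = 2.649950; f(y_2) = -9.646669
y_3 = 2.649950 - (-9.646669)·(2.649950 - 2.100000)/(-9.646669 - (-15.633830)) = 3.536044; f(y_3) = 10.530826

3.536044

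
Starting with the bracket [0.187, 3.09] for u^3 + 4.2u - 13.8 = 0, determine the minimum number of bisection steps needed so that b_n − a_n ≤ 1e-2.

Initial width b − a = 3.09 − 0.187 = 2.903000.
After n steps the width is (b−a)/2^n; need (b−a)/2^n ≤ 1e-2.
So n ≥ log₂(2.903000/1e-2) = log₂(290.3000) ≈ 8.1814.
Hence n = 9.

9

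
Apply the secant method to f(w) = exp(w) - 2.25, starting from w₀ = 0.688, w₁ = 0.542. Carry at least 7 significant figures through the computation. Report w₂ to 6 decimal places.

0.828587

f(w_0) = -0.260268, f(w_1) = -0.530558
w_2 = 0.542000 - (-0.530558)·(0.542000 - 0.688000)/(-0.530558 - (-0.260268)) = 0.828587; f(w_2) = 0.040080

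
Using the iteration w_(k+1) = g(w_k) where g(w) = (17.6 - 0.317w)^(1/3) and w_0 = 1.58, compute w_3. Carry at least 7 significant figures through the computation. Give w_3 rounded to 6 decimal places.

w_1 = g(1.580000) = 2.576270
w_2 = g(2.576270) = 2.560311
w_3 = g(2.560311) = 2.560568

2.560568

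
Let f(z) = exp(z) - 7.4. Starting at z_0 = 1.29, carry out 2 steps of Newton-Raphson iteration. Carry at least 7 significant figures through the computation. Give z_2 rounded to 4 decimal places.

f'(z) = exp(z)
z_0 = 1.290000: f = -3.767213, f' = 3.632787 → z_1 = 1.290000 - (-3.767213)/(3.632787) = 2.327004
z_1 = 2.327004: f = 2.847193, f' = 10.247193 → z_2 = 2.327004 - (2.847193)/(10.247193) = 2.049153

2.0492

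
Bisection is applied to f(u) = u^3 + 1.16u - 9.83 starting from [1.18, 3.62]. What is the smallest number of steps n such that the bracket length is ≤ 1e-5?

Initial width b − a = 3.62 − 1.18 = 2.440000.
After n steps the width is (b−a)/2^n; need (b−a)/2^n ≤ 1e-5.
So n ≥ log₂(2.440000/1e-5) = log₂(244000.0000) ≈ 17.8965.
Hence n = 18.

18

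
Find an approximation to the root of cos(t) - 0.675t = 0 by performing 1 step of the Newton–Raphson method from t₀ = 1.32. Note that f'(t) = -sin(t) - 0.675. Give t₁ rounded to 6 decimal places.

0.928920

t_0 = 1.320000: f = -0.642825, f' = -1.643715 → t_1 = 1.320000 - (-0.642825)/(-1.643715) = 0.928920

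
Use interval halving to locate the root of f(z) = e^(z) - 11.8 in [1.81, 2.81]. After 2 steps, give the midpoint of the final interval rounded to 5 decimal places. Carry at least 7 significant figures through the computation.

f(1.810000) = -5.689553, f(2.810000) = 4.809918 (opposite signs)
step 1: m = 2.310000, f(m) = -1.725575 < 0 → root in [2.310000, 2.810000]
step 2: m = 2.560000, f(m) = 1.135817 > 0 → root in [2.310000, 2.560000]
Midpoint of [2.310000, 2.560000] = 2.435000

2.43500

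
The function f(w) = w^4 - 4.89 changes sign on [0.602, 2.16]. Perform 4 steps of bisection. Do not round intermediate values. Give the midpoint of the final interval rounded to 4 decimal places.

f(0.602000) = -4.758663, f(2.160000) = 16.877823 (opposite signs)
step 1: m = 1.381000, f(m) = -1.252737 < 0 → root in [1.381000, 2.160000]
step 2: m = 1.770500, f(m) = 4.936158 > 0 → root in [1.381000, 1.770500]
step 3: m = 1.575750, f(m) = 1.275230 > 0 → root in [1.381000, 1.575750]
step 4: m = 1.478375, f(m) = -0.113185 < 0 → root in [1.478375, 1.575750]
Midpoint of [1.478375, 1.575750] = 1.527063

1.5271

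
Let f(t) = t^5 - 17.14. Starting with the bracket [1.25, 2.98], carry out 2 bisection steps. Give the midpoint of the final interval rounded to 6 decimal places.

f(1.250000) = -14.088242, f(2.980000) = 217.867282 (opposite signs)
step 1: m = 2.115000, f(m) = 25.180604 > 0 → root in [1.250000, 2.115000]
step 2: m = 1.682500, f(m) = -3.657347 < 0 → root in [1.682500, 2.115000]
Midpoint of [1.682500, 2.115000] = 1.898750

1.898750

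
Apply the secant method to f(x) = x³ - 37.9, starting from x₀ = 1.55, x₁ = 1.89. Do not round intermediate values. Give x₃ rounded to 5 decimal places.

f(x_0) = -34.176125, f(x_1) = -31.148731
x_2 = 1.890000 - (-31.148731)·(1.890000 - 1.550000)/(-31.148731 - (-34.176125)) = 5.388246; f(x_2) = 118.537985
x_3 = 5.388246 - (118.537985)·(5.388246 - 1.890000)/(118.537985 - (-31.148731)) = 2.617960; f(x_3) = -19.957252

2.61796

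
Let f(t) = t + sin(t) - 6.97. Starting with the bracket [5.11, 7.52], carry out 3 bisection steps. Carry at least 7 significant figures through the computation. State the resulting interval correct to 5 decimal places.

f(5.110000) = -2.781989, f(7.520000) = 1.494745 (opposite signs)
step 1: m = 6.315000, f(m) = -0.623191 < 0 → root in [6.315000, 7.520000]
step 2: m = 6.917500, f(m) = 0.540126 > 0 → root in [6.315000, 6.917500]
step 3: m = 6.616250, f(m) = -0.026809 < 0 → root in [6.616250, 6.917500]

[6.61625, 6.91750]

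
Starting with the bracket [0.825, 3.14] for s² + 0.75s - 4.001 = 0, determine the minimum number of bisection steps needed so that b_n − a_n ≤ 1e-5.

Initial width b − a = 3.14 − 0.825 = 2.315000.
After n steps the width is (b−a)/2^n; need (b−a)/2^n ≤ 1e-5.
So n ≥ log₂(2.315000/1e-5) = log₂(231500.0000) ≈ 17.8207.
Hence n = 18.

18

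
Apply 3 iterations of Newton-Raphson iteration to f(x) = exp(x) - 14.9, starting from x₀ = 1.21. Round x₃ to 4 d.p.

3.1301

Newton update: x ← x − f(x)/f'(x).
f'(x) = exp(x)
x_0 = 1.210000: f = -11.546515, f' = 3.353485 → x_1 = 1.210000 - (-11.546515)/(3.353485) = 4.653139
x_1 = 4.653139: f = 90.013842, f' = 104.913842 → x_2 = 4.653139 - (90.013842)/(104.913842) = 3.795161
x_2 = 3.795161: f = 29.585387, f' = 44.485387 → x_3 = 3.795161 - (29.585387)/(44.485387) = 3.130102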